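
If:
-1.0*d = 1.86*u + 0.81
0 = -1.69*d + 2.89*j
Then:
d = -1.86*u - 0.81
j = -1.08768166089965*u - 0.473667820069204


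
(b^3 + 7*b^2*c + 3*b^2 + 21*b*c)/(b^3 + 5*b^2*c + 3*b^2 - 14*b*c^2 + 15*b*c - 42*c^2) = b/(b - 2*c)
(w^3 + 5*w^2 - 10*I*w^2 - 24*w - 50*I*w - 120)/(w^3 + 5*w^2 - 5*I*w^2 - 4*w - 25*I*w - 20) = (w - 6*I)/(w - I)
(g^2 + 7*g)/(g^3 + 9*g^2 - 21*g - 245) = g/(g^2 + 2*g - 35)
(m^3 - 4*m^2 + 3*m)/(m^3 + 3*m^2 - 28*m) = (m^2 - 4*m + 3)/(m^2 + 3*m - 28)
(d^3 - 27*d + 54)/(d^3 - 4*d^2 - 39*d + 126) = (d - 3)/(d - 7)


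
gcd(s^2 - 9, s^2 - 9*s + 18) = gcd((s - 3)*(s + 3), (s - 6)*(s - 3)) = s - 3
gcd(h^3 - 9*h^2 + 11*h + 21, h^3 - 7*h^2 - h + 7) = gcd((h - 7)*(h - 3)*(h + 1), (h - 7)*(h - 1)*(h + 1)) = h^2 - 6*h - 7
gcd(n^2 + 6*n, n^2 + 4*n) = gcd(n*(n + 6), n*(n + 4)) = n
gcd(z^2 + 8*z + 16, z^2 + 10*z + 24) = z + 4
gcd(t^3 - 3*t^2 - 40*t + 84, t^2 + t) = 1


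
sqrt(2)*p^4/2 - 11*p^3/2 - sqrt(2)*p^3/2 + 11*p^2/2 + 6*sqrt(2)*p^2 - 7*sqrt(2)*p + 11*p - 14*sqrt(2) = (p - 2)*(p - 7*sqrt(2)/2)*(p - 2*sqrt(2))*(sqrt(2)*p/2 + sqrt(2)/2)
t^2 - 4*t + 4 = (t - 2)^2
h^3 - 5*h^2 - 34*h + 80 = (h - 8)*(h - 2)*(h + 5)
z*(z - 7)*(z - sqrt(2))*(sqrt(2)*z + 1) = sqrt(2)*z^4 - 7*sqrt(2)*z^3 - z^3 - sqrt(2)*z^2 + 7*z^2 + 7*sqrt(2)*z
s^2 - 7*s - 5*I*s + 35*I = (s - 7)*(s - 5*I)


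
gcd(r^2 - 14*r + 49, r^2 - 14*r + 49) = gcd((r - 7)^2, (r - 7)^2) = r^2 - 14*r + 49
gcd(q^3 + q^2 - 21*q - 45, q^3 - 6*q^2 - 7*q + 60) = q^2 - 2*q - 15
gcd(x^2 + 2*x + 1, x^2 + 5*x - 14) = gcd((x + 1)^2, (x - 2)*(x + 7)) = 1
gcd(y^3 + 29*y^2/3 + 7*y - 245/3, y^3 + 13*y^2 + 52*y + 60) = y + 5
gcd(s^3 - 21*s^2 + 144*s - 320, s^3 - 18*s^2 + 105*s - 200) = s^2 - 13*s + 40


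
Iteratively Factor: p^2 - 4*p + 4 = (p - 2)*(p - 2)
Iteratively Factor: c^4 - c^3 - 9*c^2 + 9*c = (c - 1)*(c^3 - 9*c) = (c - 3)*(c - 1)*(c^2 + 3*c) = c*(c - 3)*(c - 1)*(c + 3)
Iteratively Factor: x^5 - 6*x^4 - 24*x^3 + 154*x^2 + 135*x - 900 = (x - 5)*(x^4 - x^3 - 29*x^2 + 9*x + 180) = (x - 5)*(x - 3)*(x^3 + 2*x^2 - 23*x - 60) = (x - 5)^2*(x - 3)*(x^2 + 7*x + 12) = (x - 5)^2*(x - 3)*(x + 3)*(x + 4)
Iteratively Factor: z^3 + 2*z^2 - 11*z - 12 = (z + 1)*(z^2 + z - 12) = (z + 1)*(z + 4)*(z - 3)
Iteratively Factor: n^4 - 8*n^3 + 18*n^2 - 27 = (n + 1)*(n^3 - 9*n^2 + 27*n - 27) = (n - 3)*(n + 1)*(n^2 - 6*n + 9) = (n - 3)^2*(n + 1)*(n - 3)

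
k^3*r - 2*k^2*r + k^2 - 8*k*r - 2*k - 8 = (k - 4)*(k + 2)*(k*r + 1)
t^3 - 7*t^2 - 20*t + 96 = (t - 8)*(t - 3)*(t + 4)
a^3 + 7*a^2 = a^2*(a + 7)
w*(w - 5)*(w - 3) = w^3 - 8*w^2 + 15*w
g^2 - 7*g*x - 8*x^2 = (g - 8*x)*(g + x)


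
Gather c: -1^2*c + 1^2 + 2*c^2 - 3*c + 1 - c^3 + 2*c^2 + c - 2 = -c^3 + 4*c^2 - 3*c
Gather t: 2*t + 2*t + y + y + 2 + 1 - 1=4*t + 2*y + 2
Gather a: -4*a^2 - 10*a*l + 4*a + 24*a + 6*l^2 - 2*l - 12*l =-4*a^2 + a*(28 - 10*l) + 6*l^2 - 14*l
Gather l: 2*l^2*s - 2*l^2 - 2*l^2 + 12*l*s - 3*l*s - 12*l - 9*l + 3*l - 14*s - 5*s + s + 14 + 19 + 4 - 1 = l^2*(2*s - 4) + l*(9*s - 18) - 18*s + 36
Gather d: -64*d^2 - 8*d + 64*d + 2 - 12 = -64*d^2 + 56*d - 10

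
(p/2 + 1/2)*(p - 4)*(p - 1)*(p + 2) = p^4/2 - p^3 - 9*p^2/2 + p + 4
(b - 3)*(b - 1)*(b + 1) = b^3 - 3*b^2 - b + 3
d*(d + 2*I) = d^2 + 2*I*d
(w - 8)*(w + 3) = w^2 - 5*w - 24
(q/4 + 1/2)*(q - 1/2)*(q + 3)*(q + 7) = q^4/4 + 23*q^3/8 + 35*q^2/4 + 43*q/8 - 21/4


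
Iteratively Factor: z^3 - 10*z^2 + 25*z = (z - 5)*(z^2 - 5*z) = z*(z - 5)*(z - 5)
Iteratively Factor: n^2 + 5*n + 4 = (n + 1)*(n + 4)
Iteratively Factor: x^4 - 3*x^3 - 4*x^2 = (x + 1)*(x^3 - 4*x^2) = (x - 4)*(x + 1)*(x^2) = x*(x - 4)*(x + 1)*(x)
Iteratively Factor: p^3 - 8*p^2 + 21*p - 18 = (p - 2)*(p^2 - 6*p + 9) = (p - 3)*(p - 2)*(p - 3)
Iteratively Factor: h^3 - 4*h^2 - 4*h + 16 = (h - 4)*(h^2 - 4) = (h - 4)*(h - 2)*(h + 2)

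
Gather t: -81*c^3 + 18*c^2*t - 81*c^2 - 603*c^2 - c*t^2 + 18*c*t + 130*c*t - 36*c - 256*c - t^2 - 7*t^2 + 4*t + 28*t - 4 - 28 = -81*c^3 - 684*c^2 - 292*c + t^2*(-c - 8) + t*(18*c^2 + 148*c + 32) - 32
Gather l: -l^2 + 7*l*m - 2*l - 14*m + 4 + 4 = -l^2 + l*(7*m - 2) - 14*m + 8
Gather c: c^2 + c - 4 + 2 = c^2 + c - 2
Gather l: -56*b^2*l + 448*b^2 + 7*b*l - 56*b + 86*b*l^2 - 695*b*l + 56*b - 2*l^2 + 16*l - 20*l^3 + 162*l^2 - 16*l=448*b^2 - 20*l^3 + l^2*(86*b + 160) + l*(-56*b^2 - 688*b)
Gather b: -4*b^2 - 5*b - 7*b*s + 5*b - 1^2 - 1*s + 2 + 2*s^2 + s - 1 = -4*b^2 - 7*b*s + 2*s^2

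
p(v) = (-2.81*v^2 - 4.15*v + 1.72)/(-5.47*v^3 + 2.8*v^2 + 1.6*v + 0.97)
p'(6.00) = -0.02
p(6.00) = 0.12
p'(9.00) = -0.01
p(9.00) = 0.07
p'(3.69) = -0.09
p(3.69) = 0.23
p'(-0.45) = 6.17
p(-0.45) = 2.29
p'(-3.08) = 0.01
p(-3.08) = -0.07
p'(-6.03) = -0.01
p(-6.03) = -0.06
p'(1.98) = -0.65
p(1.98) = 0.64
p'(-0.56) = 5.25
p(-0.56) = 1.65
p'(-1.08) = 0.99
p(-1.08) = 0.31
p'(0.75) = -10.76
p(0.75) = -2.07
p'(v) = (-5.62*v - 4.15)/(-5.47*v^3 + 2.8*v^2 + 1.6*v + 0.97) + (-2.81*v^2 - 4.15*v + 1.72)*(16.41*v^2 - 5.6*v - 1.6)/(-5.47*v^3 + 2.8*v^2 + 1.6*v + 0.97)^2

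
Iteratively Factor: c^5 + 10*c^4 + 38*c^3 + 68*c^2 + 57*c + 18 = (c + 2)*(c^4 + 8*c^3 + 22*c^2 + 24*c + 9) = (c + 2)*(c + 3)*(c^3 + 5*c^2 + 7*c + 3) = (c + 1)*(c + 2)*(c + 3)*(c^2 + 4*c + 3) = (c + 1)*(c + 2)*(c + 3)^2*(c + 1)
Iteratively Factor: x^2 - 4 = (x - 2)*(x + 2)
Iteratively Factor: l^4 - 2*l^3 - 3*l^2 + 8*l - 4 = (l - 1)*(l^3 - l^2 - 4*l + 4) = (l - 2)*(l - 1)*(l^2 + l - 2) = (l - 2)*(l - 1)*(l + 2)*(l - 1)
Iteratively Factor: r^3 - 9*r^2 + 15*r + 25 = (r - 5)*(r^2 - 4*r - 5) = (r - 5)*(r + 1)*(r - 5)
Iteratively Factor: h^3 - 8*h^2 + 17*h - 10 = (h - 5)*(h^2 - 3*h + 2) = (h - 5)*(h - 1)*(h - 2)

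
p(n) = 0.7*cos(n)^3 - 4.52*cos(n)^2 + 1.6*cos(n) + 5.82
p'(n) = -2.1*sin(n)*cos(n)^2 + 9.04*sin(n)*cos(n) - 1.6*sin(n)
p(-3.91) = 2.07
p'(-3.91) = -6.38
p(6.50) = 3.72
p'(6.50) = 1.12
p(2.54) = 1.04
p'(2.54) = -5.93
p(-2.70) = 0.16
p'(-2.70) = 4.91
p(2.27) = 2.73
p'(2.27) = -6.34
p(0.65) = 4.58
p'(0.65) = 2.58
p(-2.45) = 1.59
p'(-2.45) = 6.26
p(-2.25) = 2.86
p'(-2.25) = 6.31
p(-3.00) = -0.87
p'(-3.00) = 1.78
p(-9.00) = 0.08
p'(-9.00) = 4.77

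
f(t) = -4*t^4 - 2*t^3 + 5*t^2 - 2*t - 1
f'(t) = -16*t^3 - 6*t^2 + 10*t - 2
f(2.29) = -113.38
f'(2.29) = -202.71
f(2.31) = -117.49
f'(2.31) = -208.14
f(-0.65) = 2.25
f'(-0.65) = -6.64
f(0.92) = -3.03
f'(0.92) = -10.34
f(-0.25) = -0.17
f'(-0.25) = -4.62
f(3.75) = -834.67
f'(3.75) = -892.62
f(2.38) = -132.74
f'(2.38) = -227.89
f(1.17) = -7.19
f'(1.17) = -24.14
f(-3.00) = -220.00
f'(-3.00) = 346.00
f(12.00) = -85705.00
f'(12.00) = -28394.00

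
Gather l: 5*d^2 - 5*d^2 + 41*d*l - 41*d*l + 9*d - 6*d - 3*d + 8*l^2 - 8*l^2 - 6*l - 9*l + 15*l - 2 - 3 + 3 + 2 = 0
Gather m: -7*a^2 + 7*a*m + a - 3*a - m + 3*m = -7*a^2 - 2*a + m*(7*a + 2)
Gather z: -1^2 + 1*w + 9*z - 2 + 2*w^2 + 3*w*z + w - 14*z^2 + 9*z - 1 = 2*w^2 + 2*w - 14*z^2 + z*(3*w + 18) - 4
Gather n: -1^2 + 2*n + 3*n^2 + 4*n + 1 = 3*n^2 + 6*n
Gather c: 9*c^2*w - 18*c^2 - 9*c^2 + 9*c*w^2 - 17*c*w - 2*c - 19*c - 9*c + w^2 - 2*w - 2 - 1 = c^2*(9*w - 27) + c*(9*w^2 - 17*w - 30) + w^2 - 2*w - 3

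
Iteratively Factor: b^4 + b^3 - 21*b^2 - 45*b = (b - 5)*(b^3 + 6*b^2 + 9*b) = (b - 5)*(b + 3)*(b^2 + 3*b) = (b - 5)*(b + 3)^2*(b)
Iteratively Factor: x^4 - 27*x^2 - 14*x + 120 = (x - 2)*(x^3 + 2*x^2 - 23*x - 60) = (x - 5)*(x - 2)*(x^2 + 7*x + 12) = (x - 5)*(x - 2)*(x + 3)*(x + 4)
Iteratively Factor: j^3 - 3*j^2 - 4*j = (j + 1)*(j^2 - 4*j) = j*(j + 1)*(j - 4)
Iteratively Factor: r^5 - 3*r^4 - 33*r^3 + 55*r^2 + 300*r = (r + 3)*(r^4 - 6*r^3 - 15*r^2 + 100*r) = (r - 5)*(r + 3)*(r^3 - r^2 - 20*r) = (r - 5)^2*(r + 3)*(r^2 + 4*r) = r*(r - 5)^2*(r + 3)*(r + 4)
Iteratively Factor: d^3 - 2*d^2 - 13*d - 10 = (d + 2)*(d^2 - 4*d - 5) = (d + 1)*(d + 2)*(d - 5)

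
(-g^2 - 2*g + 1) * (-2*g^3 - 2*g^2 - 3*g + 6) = 2*g^5 + 6*g^4 + 5*g^3 - 2*g^2 - 15*g + 6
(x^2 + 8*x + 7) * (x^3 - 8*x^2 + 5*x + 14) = x^5 - 52*x^3 - 2*x^2 + 147*x + 98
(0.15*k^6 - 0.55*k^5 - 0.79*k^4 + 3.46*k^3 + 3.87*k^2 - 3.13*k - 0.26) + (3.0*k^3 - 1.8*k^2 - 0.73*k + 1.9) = 0.15*k^6 - 0.55*k^5 - 0.79*k^4 + 6.46*k^3 + 2.07*k^2 - 3.86*k + 1.64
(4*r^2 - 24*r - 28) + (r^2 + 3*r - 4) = 5*r^2 - 21*r - 32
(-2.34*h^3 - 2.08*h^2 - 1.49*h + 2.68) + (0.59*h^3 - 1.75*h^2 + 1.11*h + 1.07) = -1.75*h^3 - 3.83*h^2 - 0.38*h + 3.75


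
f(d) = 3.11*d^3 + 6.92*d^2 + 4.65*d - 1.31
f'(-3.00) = 47.10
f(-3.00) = -36.95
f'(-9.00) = 635.82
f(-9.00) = -1749.83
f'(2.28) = 84.71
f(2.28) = 82.13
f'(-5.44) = 205.47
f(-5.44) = -322.49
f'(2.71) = 110.68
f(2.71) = 124.01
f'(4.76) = 281.92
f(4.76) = 513.03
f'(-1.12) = 0.85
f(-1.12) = -2.21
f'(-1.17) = 1.23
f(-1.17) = -2.26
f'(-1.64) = 7.05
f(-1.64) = -4.04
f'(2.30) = 85.84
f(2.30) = 83.83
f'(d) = 9.33*d^2 + 13.84*d + 4.65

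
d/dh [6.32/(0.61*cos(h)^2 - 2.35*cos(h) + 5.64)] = (7.7104*cos(h) - 14.852)*sin(h)/(0.61*cos(h)^2 - 2.35*cos(h) + 5.64)^2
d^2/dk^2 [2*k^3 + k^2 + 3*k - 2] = 12*k + 2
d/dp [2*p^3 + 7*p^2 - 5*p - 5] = 6*p^2 + 14*p - 5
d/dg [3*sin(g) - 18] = 3*cos(g)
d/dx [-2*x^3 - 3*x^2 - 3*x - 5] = -6*x^2 - 6*x - 3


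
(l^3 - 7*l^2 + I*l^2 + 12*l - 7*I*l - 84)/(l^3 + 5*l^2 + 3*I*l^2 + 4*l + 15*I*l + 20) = (l^2 - l*(7 + 3*I) + 21*I)/(l^2 + l*(5 - I) - 5*I)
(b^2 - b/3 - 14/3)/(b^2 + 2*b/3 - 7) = (b + 2)/(b + 3)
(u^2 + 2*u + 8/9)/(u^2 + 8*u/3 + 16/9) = (3*u + 2)/(3*u + 4)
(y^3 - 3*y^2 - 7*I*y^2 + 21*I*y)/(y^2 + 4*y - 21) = y*(y - 7*I)/(y + 7)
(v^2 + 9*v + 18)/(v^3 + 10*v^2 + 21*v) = (v + 6)/(v*(v + 7))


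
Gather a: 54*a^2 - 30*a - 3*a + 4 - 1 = 54*a^2 - 33*a + 3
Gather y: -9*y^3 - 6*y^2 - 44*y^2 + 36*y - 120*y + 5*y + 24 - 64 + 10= -9*y^3 - 50*y^2 - 79*y - 30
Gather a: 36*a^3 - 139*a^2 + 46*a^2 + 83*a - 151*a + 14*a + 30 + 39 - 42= 36*a^3 - 93*a^2 - 54*a + 27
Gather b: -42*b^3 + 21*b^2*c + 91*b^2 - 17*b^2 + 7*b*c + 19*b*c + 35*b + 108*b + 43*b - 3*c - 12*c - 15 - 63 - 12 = -42*b^3 + b^2*(21*c + 74) + b*(26*c + 186) - 15*c - 90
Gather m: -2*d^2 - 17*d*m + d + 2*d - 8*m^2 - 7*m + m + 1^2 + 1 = -2*d^2 + 3*d - 8*m^2 + m*(-17*d - 6) + 2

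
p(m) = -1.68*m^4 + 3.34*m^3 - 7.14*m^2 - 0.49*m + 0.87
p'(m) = -6.72*m^3 + 10.02*m^2 - 14.28*m - 0.49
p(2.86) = -93.20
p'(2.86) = -116.58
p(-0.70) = -3.83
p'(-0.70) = 16.72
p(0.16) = 0.62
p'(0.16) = -2.55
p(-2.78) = -225.05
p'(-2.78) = 261.03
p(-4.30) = -968.95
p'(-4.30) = 780.47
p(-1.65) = -45.22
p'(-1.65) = 80.54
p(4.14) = -380.06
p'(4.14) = -364.71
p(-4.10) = -822.07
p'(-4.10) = 689.64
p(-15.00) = -97920.78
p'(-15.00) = 25148.21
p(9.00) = -9169.50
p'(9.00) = -4216.27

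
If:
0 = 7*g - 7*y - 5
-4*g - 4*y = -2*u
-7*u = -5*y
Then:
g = 45/161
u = -50/161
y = -10/23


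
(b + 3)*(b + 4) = b^2 + 7*b + 12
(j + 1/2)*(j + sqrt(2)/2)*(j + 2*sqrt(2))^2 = j^4 + j^3/2 + 9*sqrt(2)*j^3/2 + 9*sqrt(2)*j^2/4 + 12*j^2 + 4*sqrt(2)*j + 6*j + 2*sqrt(2)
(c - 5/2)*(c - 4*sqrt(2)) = c^2 - 4*sqrt(2)*c - 5*c/2 + 10*sqrt(2)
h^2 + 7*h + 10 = (h + 2)*(h + 5)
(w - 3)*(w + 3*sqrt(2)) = w^2 - 3*w + 3*sqrt(2)*w - 9*sqrt(2)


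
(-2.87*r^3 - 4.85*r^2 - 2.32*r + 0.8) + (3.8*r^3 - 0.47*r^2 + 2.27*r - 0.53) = 0.93*r^3 - 5.32*r^2 - 0.0499999999999998*r + 0.27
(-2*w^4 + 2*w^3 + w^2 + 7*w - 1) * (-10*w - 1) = 20*w^5 - 18*w^4 - 12*w^3 - 71*w^2 + 3*w + 1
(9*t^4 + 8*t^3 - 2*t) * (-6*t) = -54*t^5 - 48*t^4 + 12*t^2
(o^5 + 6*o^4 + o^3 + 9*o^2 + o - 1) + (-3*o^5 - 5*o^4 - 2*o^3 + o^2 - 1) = -2*o^5 + o^4 - o^3 + 10*o^2 + o - 2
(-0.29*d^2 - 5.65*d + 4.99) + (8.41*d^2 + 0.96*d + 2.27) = 8.12*d^2 - 4.69*d + 7.26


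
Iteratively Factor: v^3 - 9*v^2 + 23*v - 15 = (v - 3)*(v^2 - 6*v + 5) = (v - 5)*(v - 3)*(v - 1)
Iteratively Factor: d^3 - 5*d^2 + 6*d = (d)*(d^2 - 5*d + 6) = d*(d - 2)*(d - 3)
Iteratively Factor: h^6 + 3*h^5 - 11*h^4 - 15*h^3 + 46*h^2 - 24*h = (h)*(h^5 + 3*h^4 - 11*h^3 - 15*h^2 + 46*h - 24) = h*(h - 1)*(h^4 + 4*h^3 - 7*h^2 - 22*h + 24) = h*(h - 1)^2*(h^3 + 5*h^2 - 2*h - 24) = h*(h - 1)^2*(h + 4)*(h^2 + h - 6) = h*(h - 2)*(h - 1)^2*(h + 4)*(h + 3)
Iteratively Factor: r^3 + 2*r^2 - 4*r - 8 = (r + 2)*(r^2 - 4) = (r + 2)^2*(r - 2)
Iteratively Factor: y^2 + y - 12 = (y + 4)*(y - 3)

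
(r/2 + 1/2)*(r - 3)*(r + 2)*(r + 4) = r^4/2 + 2*r^3 - 7*r^2/2 - 17*r - 12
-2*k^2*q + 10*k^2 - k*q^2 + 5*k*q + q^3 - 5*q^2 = (-2*k + q)*(k + q)*(q - 5)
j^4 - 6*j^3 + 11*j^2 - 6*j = j*(j - 3)*(j - 2)*(j - 1)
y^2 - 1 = (y - 1)*(y + 1)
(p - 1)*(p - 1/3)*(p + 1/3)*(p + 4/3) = p^4 + p^3/3 - 13*p^2/9 - p/27 + 4/27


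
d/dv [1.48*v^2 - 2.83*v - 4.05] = 2.96*v - 2.83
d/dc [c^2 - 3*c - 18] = 2*c - 3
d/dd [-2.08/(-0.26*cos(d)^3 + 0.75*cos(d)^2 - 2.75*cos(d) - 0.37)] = (1.6224*cos(d)^2 - 3.12*cos(d) + 5.72)*sin(d)/(0.26*cos(d)^3 - 0.75*cos(d)^2 + 2.75*cos(d) + 0.37)^2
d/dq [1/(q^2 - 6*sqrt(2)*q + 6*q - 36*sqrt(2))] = 2*(-q - 3 + 3*sqrt(2))/(q^2 - 6*sqrt(2)*q + 6*q - 36*sqrt(2))^2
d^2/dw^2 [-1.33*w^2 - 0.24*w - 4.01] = -2.66000000000000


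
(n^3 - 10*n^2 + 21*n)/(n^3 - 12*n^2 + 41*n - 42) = n/(n - 2)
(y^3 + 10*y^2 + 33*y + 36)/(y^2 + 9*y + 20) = (y^2 + 6*y + 9)/(y + 5)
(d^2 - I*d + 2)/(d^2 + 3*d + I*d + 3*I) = (d - 2*I)/(d + 3)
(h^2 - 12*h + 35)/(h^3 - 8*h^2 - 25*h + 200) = (h - 7)/(h^2 - 3*h - 40)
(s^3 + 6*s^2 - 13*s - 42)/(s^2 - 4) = (s^2 + 4*s - 21)/(s - 2)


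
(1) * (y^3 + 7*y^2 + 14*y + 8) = y^3 + 7*y^2 + 14*y + 8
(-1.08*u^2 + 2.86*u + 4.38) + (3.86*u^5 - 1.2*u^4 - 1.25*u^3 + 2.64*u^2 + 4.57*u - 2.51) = 3.86*u^5 - 1.2*u^4 - 1.25*u^3 + 1.56*u^2 + 7.43*u + 1.87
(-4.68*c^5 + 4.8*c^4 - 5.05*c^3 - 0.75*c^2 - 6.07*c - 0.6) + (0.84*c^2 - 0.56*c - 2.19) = -4.68*c^5 + 4.8*c^4 - 5.05*c^3 + 0.09*c^2 - 6.63*c - 2.79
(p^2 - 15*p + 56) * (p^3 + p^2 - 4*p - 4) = p^5 - 14*p^4 + 37*p^3 + 112*p^2 - 164*p - 224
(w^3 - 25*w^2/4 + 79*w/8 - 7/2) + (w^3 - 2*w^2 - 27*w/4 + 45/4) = 2*w^3 - 33*w^2/4 + 25*w/8 + 31/4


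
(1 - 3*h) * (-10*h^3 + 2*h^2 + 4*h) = 30*h^4 - 16*h^3 - 10*h^2 + 4*h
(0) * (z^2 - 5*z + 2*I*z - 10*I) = 0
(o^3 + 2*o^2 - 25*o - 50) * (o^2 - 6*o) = o^5 - 4*o^4 - 37*o^3 + 100*o^2 + 300*o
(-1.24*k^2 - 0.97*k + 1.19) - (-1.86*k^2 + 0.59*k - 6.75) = 0.62*k^2 - 1.56*k + 7.94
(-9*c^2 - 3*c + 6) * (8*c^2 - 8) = -72*c^4 - 24*c^3 + 120*c^2 + 24*c - 48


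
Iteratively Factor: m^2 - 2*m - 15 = (m + 3)*(m - 5)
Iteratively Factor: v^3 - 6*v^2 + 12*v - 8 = (v - 2)*(v^2 - 4*v + 4) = (v - 2)^2*(v - 2)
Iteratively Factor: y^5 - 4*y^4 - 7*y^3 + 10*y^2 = (y + 2)*(y^4 - 6*y^3 + 5*y^2) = (y - 1)*(y + 2)*(y^3 - 5*y^2) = (y - 5)*(y - 1)*(y + 2)*(y^2) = y*(y - 5)*(y - 1)*(y + 2)*(y)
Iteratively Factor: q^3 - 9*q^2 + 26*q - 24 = (q - 4)*(q^2 - 5*q + 6) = (q - 4)*(q - 2)*(q - 3)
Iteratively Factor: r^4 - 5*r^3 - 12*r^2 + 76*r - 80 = (r - 2)*(r^3 - 3*r^2 - 18*r + 40) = (r - 2)*(r + 4)*(r^2 - 7*r + 10) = (r - 2)^2*(r + 4)*(r - 5)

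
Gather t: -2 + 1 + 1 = 0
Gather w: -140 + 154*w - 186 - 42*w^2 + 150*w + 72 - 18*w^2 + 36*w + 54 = -60*w^2 + 340*w - 200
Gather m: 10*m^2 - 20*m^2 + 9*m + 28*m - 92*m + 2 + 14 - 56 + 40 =-10*m^2 - 55*m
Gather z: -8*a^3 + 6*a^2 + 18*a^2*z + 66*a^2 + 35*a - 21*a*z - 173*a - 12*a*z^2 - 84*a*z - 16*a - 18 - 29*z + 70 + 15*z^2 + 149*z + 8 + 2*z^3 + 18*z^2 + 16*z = -8*a^3 + 72*a^2 - 154*a + 2*z^3 + z^2*(33 - 12*a) + z*(18*a^2 - 105*a + 136) + 60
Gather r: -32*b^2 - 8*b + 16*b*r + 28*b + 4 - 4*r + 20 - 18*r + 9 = -32*b^2 + 20*b + r*(16*b - 22) + 33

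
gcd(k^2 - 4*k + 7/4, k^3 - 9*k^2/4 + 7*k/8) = k - 1/2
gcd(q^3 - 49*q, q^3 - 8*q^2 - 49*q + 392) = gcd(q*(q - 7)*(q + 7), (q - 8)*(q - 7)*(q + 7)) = q^2 - 49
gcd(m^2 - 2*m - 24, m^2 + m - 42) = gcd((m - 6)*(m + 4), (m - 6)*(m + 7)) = m - 6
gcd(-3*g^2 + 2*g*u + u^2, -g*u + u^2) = -g + u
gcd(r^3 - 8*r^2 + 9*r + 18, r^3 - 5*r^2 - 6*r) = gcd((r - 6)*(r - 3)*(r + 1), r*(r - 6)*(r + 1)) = r^2 - 5*r - 6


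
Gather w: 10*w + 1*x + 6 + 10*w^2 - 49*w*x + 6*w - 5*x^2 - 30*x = 10*w^2 + w*(16 - 49*x) - 5*x^2 - 29*x + 6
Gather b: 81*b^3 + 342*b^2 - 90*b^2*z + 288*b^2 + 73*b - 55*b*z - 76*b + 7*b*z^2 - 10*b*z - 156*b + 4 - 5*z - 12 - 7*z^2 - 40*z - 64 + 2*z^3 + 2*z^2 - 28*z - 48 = 81*b^3 + b^2*(630 - 90*z) + b*(7*z^2 - 65*z - 159) + 2*z^3 - 5*z^2 - 73*z - 120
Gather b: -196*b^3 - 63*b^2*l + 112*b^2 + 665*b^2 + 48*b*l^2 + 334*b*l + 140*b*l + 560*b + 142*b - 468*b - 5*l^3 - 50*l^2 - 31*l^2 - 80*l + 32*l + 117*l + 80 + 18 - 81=-196*b^3 + b^2*(777 - 63*l) + b*(48*l^2 + 474*l + 234) - 5*l^3 - 81*l^2 + 69*l + 17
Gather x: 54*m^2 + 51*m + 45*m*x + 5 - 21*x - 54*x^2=54*m^2 + 51*m - 54*x^2 + x*(45*m - 21) + 5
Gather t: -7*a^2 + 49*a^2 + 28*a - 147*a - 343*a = 42*a^2 - 462*a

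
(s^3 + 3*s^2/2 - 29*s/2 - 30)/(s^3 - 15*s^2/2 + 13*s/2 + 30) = (2*s^2 + 11*s + 15)/(2*s^2 - 7*s - 15)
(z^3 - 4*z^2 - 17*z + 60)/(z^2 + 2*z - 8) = (z^2 - 8*z + 15)/(z - 2)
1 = 1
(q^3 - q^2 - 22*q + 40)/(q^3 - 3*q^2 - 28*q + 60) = (q - 4)/(q - 6)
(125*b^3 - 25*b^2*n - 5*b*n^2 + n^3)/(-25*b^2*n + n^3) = (-5*b + n)/n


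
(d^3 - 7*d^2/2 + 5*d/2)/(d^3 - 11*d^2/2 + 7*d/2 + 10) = d*(d - 1)/(d^2 - 3*d - 4)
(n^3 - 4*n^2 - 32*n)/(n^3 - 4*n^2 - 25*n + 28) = n*(n - 8)/(n^2 - 8*n + 7)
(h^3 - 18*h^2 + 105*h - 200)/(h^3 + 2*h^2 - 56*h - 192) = (h^2 - 10*h + 25)/(h^2 + 10*h + 24)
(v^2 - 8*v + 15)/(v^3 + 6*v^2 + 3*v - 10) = (v^2 - 8*v + 15)/(v^3 + 6*v^2 + 3*v - 10)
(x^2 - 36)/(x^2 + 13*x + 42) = (x - 6)/(x + 7)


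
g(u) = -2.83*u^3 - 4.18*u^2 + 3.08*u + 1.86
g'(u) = -8.49*u^2 - 8.36*u + 3.08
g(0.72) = 0.85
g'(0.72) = -7.34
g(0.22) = 2.31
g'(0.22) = 0.83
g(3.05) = -107.92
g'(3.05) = -101.40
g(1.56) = -14.25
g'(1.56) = -30.62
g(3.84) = -208.19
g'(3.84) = -154.21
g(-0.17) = 1.23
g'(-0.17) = 4.26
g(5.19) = -490.38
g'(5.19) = -269.00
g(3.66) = -181.61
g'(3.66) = -141.25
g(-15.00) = 8566.41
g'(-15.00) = -1781.77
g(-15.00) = 8566.41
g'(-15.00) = -1781.77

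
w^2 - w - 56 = (w - 8)*(w + 7)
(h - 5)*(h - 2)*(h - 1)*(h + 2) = h^4 - 6*h^3 + h^2 + 24*h - 20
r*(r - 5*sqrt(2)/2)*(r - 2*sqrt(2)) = r^3 - 9*sqrt(2)*r^2/2 + 10*r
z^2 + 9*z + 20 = (z + 4)*(z + 5)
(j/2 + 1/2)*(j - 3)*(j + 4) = j^3/2 + j^2 - 11*j/2 - 6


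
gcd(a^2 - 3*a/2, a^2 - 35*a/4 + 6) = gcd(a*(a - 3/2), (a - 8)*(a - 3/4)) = 1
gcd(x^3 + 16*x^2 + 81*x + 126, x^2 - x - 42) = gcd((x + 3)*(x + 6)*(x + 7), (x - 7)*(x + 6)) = x + 6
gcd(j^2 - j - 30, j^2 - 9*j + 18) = j - 6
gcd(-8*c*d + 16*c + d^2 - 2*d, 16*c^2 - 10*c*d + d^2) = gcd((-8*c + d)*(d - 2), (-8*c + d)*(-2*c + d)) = 8*c - d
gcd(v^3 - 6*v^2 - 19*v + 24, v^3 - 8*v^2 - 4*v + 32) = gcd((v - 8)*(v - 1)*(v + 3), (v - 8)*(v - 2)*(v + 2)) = v - 8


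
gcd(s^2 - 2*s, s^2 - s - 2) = s - 2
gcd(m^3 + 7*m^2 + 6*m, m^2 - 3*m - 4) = m + 1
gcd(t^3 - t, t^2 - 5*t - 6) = t + 1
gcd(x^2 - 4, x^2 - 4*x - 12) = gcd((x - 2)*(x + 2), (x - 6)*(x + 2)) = x + 2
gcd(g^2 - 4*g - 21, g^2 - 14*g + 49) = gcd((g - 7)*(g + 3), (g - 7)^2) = g - 7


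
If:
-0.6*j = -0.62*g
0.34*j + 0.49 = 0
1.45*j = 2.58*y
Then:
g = -1.39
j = -1.44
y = -0.81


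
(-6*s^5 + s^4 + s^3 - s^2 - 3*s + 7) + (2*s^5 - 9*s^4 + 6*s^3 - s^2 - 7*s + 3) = -4*s^5 - 8*s^4 + 7*s^3 - 2*s^2 - 10*s + 10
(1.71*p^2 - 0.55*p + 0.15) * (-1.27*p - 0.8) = -2.1717*p^3 - 0.6695*p^2 + 0.2495*p - 0.12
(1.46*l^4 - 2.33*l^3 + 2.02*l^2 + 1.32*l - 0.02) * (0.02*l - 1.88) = 0.0292*l^5 - 2.7914*l^4 + 4.4208*l^3 - 3.7712*l^2 - 2.482*l + 0.0376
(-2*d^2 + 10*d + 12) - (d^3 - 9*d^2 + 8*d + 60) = -d^3 + 7*d^2 + 2*d - 48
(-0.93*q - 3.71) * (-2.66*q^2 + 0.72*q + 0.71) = 2.4738*q^3 + 9.199*q^2 - 3.3315*q - 2.6341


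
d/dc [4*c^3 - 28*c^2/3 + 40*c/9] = 12*c^2 - 56*c/3 + 40/9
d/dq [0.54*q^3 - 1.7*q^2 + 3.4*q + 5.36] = 1.62*q^2 - 3.4*q + 3.4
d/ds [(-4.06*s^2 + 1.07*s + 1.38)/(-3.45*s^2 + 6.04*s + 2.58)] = (-20.8309*s^2 - 11.4276*s - 5.5746)/(11.9025*s^4 - 41.676*s^3 + 18.6796*s^2 + 31.1664*s + 6.6564)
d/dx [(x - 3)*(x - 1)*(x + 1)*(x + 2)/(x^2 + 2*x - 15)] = (2*x^3 + 17*x^2 + 20*x - 3)/(x^2 + 10*x + 25)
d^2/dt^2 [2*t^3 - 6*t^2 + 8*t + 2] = 12*t - 12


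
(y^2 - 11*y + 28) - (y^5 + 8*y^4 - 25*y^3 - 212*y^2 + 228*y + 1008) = -y^5 - 8*y^4 + 25*y^3 + 213*y^2 - 239*y - 980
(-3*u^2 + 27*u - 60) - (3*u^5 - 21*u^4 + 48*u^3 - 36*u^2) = -3*u^5 + 21*u^4 - 48*u^3 + 33*u^2 + 27*u - 60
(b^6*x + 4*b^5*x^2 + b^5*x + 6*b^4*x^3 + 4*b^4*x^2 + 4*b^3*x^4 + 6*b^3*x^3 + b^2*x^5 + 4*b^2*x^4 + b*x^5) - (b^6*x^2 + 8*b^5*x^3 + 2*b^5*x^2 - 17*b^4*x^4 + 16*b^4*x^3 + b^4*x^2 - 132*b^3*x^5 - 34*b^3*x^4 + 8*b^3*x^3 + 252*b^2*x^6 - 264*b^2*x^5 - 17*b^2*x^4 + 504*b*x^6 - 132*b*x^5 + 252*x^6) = -b^6*x^2 + b^6*x - 8*b^5*x^3 + 2*b^5*x^2 + b^5*x + 17*b^4*x^4 - 10*b^4*x^3 + 3*b^4*x^2 + 132*b^3*x^5 + 38*b^3*x^4 - 2*b^3*x^3 - 252*b^2*x^6 + 265*b^2*x^5 + 21*b^2*x^4 - 504*b*x^6 + 133*b*x^5 - 252*x^6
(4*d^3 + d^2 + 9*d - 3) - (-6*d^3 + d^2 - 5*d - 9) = 10*d^3 + 14*d + 6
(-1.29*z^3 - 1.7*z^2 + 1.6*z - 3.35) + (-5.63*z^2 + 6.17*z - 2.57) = -1.29*z^3 - 7.33*z^2 + 7.77*z - 5.92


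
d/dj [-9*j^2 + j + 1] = 1 - 18*j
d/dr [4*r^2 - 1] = 8*r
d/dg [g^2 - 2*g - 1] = 2*g - 2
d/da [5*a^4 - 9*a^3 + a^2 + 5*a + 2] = 20*a^3 - 27*a^2 + 2*a + 5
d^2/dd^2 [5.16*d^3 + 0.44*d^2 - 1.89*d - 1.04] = 30.96*d + 0.88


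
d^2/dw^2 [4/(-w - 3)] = -8/(w + 3)^3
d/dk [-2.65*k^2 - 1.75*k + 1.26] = -5.3*k - 1.75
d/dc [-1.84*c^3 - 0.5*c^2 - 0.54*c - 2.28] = -5.52*c^2 - 1.0*c - 0.54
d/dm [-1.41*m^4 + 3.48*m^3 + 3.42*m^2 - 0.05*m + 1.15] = -5.64*m^3 + 10.44*m^2 + 6.84*m - 0.05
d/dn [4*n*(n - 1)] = 8*n - 4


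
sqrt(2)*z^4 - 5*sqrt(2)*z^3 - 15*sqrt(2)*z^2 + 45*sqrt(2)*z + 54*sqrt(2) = (z - 6)*(z - 3)*(z + 3)*(sqrt(2)*z + sqrt(2))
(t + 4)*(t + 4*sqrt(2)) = t^2 + 4*t + 4*sqrt(2)*t + 16*sqrt(2)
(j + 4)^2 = j^2 + 8*j + 16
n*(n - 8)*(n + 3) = n^3 - 5*n^2 - 24*n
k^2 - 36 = (k - 6)*(k + 6)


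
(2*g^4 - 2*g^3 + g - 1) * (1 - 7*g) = -14*g^5 + 16*g^4 - 2*g^3 - 7*g^2 + 8*g - 1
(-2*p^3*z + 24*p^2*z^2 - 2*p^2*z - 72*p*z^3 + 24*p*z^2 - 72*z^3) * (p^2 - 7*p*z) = -2*p^5*z + 38*p^4*z^2 - 2*p^4*z - 240*p^3*z^3 + 38*p^3*z^2 + 504*p^2*z^4 - 240*p^2*z^3 + 504*p*z^4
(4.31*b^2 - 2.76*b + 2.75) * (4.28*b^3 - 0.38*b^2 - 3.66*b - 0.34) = 18.4468*b^5 - 13.4506*b^4 - 2.9558*b^3 + 7.5912*b^2 - 9.1266*b - 0.935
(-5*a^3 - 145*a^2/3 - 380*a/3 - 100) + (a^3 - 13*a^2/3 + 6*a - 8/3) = -4*a^3 - 158*a^2/3 - 362*a/3 - 308/3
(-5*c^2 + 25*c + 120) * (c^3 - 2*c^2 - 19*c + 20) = -5*c^5 + 35*c^4 + 165*c^3 - 815*c^2 - 1780*c + 2400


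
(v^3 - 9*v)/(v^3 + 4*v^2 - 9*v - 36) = v/(v + 4)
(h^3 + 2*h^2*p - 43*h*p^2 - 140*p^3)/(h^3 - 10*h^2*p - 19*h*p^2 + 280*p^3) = (-h - 4*p)/(-h + 8*p)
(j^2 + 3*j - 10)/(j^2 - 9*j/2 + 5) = 2*(j + 5)/(2*j - 5)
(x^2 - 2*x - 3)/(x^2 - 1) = (x - 3)/(x - 1)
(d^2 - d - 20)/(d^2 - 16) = (d - 5)/(d - 4)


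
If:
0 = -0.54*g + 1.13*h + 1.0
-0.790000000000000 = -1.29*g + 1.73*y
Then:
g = 1.34108527131783*y + 0.612403100775194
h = 0.640872607532414*y - 0.592302942992385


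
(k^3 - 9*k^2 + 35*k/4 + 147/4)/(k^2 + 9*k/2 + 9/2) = (2*k^2 - 21*k + 49)/(2*(k + 3))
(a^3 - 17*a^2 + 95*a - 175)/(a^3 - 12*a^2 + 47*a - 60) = (a^2 - 12*a + 35)/(a^2 - 7*a + 12)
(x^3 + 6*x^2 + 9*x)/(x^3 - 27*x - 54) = x/(x - 6)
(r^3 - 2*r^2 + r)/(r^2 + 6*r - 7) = r*(r - 1)/(r + 7)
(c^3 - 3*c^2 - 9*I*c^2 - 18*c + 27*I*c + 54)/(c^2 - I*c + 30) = (c^2 - 3*c*(1 + I) + 9*I)/(c + 5*I)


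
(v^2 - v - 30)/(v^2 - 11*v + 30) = (v + 5)/(v - 5)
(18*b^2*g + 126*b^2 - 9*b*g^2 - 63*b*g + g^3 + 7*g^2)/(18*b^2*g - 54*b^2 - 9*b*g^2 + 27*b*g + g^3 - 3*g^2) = (g + 7)/(g - 3)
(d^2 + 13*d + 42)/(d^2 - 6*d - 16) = (d^2 + 13*d + 42)/(d^2 - 6*d - 16)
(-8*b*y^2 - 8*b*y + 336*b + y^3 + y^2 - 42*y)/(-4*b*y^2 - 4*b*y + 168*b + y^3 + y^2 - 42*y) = (-8*b + y)/(-4*b + y)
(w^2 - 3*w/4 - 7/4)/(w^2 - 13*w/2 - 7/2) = (-4*w^2 + 3*w + 7)/(2*(-2*w^2 + 13*w + 7))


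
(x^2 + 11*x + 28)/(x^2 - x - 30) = (x^2 + 11*x + 28)/(x^2 - x - 30)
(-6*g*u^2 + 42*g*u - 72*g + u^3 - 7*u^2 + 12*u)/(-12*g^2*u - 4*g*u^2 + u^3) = (u^2 - 7*u + 12)/(u*(2*g + u))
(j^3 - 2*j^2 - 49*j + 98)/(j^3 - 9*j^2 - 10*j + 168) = (j^2 + 5*j - 14)/(j^2 - 2*j - 24)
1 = 1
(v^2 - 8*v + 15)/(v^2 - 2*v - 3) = (v - 5)/(v + 1)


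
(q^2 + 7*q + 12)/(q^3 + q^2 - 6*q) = (q + 4)/(q*(q - 2))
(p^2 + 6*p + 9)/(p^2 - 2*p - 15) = (p + 3)/(p - 5)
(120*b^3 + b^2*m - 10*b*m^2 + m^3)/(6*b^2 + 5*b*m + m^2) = (40*b^2 - 13*b*m + m^2)/(2*b + m)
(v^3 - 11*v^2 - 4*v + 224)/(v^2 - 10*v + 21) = (v^2 - 4*v - 32)/(v - 3)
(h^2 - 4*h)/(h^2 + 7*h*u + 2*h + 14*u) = h*(h - 4)/(h^2 + 7*h*u + 2*h + 14*u)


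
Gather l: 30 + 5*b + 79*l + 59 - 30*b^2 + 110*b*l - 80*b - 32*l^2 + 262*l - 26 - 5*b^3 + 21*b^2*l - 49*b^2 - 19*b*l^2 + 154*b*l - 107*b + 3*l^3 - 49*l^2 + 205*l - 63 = -5*b^3 - 79*b^2 - 182*b + 3*l^3 + l^2*(-19*b - 81) + l*(21*b^2 + 264*b + 546)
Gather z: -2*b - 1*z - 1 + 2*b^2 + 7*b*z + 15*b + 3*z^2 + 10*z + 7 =2*b^2 + 13*b + 3*z^2 + z*(7*b + 9) + 6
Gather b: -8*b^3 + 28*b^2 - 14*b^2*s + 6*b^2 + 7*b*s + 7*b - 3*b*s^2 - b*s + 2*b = -8*b^3 + b^2*(34 - 14*s) + b*(-3*s^2 + 6*s + 9)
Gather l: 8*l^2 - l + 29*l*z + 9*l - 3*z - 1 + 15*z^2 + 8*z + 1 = 8*l^2 + l*(29*z + 8) + 15*z^2 + 5*z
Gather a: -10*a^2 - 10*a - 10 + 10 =-10*a^2 - 10*a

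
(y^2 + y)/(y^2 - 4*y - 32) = y*(y + 1)/(y^2 - 4*y - 32)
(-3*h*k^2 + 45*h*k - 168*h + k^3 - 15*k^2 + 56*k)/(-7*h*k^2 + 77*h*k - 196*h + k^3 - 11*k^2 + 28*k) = (3*h*k - 24*h - k^2 + 8*k)/(7*h*k - 28*h - k^2 + 4*k)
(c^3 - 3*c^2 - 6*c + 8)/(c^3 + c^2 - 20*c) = (c^2 + c - 2)/(c*(c + 5))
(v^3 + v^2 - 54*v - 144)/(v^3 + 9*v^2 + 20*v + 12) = (v^2 - 5*v - 24)/(v^2 + 3*v + 2)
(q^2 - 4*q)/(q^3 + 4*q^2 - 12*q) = (q - 4)/(q^2 + 4*q - 12)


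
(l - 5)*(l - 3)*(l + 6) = l^3 - 2*l^2 - 33*l + 90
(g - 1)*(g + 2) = g^2 + g - 2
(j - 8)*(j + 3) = j^2 - 5*j - 24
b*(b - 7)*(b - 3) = b^3 - 10*b^2 + 21*b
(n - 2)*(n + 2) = n^2 - 4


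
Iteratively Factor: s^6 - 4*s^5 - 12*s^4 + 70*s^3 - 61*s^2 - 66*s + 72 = (s - 1)*(s^5 - 3*s^4 - 15*s^3 + 55*s^2 - 6*s - 72) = (s - 1)*(s + 4)*(s^4 - 7*s^3 + 13*s^2 + 3*s - 18) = (s - 3)*(s - 1)*(s + 4)*(s^3 - 4*s^2 + s + 6) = (s - 3)*(s - 2)*(s - 1)*(s + 4)*(s^2 - 2*s - 3) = (s - 3)*(s - 2)*(s - 1)*(s + 1)*(s + 4)*(s - 3)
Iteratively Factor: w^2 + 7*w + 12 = (w + 4)*(w + 3)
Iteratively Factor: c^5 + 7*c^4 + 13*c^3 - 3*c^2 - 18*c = (c + 2)*(c^4 + 5*c^3 + 3*c^2 - 9*c) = (c + 2)*(c + 3)*(c^3 + 2*c^2 - 3*c) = c*(c + 2)*(c + 3)*(c^2 + 2*c - 3) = c*(c + 2)*(c + 3)^2*(c - 1)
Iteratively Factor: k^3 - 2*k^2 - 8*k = (k - 4)*(k^2 + 2*k) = (k - 4)*(k + 2)*(k)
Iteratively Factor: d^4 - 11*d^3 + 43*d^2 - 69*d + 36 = (d - 1)*(d^3 - 10*d^2 + 33*d - 36) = (d - 3)*(d - 1)*(d^2 - 7*d + 12) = (d - 4)*(d - 3)*(d - 1)*(d - 3)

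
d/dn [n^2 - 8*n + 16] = 2*n - 8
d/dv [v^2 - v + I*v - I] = 2*v - 1 + I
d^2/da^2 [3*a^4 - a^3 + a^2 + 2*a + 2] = 36*a^2 - 6*a + 2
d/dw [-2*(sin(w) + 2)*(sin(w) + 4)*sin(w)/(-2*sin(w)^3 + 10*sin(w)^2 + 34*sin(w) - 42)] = (-11*sin(w)^4 - 50*sin(w)^3 + sin(w)^2 + 252*sin(w) + 168)*cos(w)/((sin(w) - 7)^2*(sin(w) - 1)^2*(sin(w) + 3)^2)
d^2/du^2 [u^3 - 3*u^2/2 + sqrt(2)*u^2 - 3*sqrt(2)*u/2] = 6*u - 3 + 2*sqrt(2)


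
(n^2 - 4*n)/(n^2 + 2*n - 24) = n/(n + 6)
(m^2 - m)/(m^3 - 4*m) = (m - 1)/(m^2 - 4)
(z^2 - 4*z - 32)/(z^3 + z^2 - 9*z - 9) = (z^2 - 4*z - 32)/(z^3 + z^2 - 9*z - 9)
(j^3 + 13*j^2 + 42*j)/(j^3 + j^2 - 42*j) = (j + 6)/(j - 6)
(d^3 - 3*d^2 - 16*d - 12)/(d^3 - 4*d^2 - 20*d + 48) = (d^2 + 3*d + 2)/(d^2 + 2*d - 8)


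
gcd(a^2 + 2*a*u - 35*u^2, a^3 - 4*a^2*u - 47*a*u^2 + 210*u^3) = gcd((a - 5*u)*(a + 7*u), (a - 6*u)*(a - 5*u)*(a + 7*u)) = -a^2 - 2*a*u + 35*u^2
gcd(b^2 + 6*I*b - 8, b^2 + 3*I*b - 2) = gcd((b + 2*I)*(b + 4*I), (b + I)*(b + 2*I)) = b + 2*I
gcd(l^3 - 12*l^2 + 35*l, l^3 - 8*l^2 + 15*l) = l^2 - 5*l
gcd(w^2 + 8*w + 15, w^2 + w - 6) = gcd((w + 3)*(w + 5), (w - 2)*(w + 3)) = w + 3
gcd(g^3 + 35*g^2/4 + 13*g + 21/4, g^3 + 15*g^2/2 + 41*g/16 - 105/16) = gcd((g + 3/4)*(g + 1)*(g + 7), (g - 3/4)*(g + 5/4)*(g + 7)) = g + 7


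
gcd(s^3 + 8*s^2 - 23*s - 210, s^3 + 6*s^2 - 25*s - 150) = s^2 + s - 30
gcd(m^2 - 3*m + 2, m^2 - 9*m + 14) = m - 2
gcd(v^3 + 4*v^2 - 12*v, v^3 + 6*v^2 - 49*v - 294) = v + 6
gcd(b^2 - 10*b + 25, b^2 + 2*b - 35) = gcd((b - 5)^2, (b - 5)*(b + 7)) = b - 5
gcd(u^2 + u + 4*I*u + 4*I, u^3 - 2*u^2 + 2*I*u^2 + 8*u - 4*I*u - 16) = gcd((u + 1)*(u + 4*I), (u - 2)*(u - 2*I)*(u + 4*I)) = u + 4*I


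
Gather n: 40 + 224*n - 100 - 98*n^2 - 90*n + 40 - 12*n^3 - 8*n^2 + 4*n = -12*n^3 - 106*n^2 + 138*n - 20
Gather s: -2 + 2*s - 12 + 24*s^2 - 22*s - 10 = 24*s^2 - 20*s - 24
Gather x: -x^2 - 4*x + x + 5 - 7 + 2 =-x^2 - 3*x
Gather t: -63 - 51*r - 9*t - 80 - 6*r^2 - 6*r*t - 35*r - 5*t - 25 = -6*r^2 - 86*r + t*(-6*r - 14) - 168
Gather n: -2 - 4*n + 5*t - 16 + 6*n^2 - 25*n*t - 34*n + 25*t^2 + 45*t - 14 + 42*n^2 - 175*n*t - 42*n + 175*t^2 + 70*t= 48*n^2 + n*(-200*t - 80) + 200*t^2 + 120*t - 32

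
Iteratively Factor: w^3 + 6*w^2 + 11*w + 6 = (w + 2)*(w^2 + 4*w + 3) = (w + 2)*(w + 3)*(w + 1)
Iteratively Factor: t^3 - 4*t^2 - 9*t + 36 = (t - 4)*(t^2 - 9) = (t - 4)*(t + 3)*(t - 3)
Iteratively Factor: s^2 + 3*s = (s)*(s + 3)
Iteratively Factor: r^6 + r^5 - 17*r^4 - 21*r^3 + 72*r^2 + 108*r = (r + 3)*(r^5 - 2*r^4 - 11*r^3 + 12*r^2 + 36*r) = (r - 3)*(r + 3)*(r^4 + r^3 - 8*r^2 - 12*r) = (r - 3)*(r + 2)*(r + 3)*(r^3 - r^2 - 6*r) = r*(r - 3)*(r + 2)*(r + 3)*(r^2 - r - 6) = r*(r - 3)^2*(r + 2)*(r + 3)*(r + 2)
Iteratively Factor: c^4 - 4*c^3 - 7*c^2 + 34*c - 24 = (c - 2)*(c^3 - 2*c^2 - 11*c + 12) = (c - 2)*(c - 1)*(c^2 - c - 12) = (c - 4)*(c - 2)*(c - 1)*(c + 3)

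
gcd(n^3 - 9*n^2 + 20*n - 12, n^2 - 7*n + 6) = n^2 - 7*n + 6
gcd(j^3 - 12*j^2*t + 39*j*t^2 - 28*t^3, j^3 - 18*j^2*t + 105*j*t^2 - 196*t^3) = j^2 - 11*j*t + 28*t^2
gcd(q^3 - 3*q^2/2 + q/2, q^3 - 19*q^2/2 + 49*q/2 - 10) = q - 1/2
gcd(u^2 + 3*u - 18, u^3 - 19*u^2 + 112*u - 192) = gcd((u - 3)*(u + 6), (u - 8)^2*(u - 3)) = u - 3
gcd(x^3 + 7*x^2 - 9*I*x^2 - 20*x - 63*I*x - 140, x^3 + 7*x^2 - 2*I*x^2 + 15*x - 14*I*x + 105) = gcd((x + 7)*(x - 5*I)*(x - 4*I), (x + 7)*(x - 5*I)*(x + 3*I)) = x^2 + x*(7 - 5*I) - 35*I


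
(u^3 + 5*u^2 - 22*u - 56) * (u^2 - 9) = u^5 + 5*u^4 - 31*u^3 - 101*u^2 + 198*u + 504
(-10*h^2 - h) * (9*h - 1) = -90*h^3 + h^2 + h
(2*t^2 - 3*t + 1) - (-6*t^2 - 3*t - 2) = 8*t^2 + 3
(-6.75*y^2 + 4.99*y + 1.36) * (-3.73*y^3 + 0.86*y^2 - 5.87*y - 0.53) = 25.1775*y^5 - 24.4177*y^4 + 38.8411*y^3 - 24.5442*y^2 - 10.6279*y - 0.7208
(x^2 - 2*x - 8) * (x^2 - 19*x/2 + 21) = x^4 - 23*x^3/2 + 32*x^2 + 34*x - 168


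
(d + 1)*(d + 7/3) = d^2 + 10*d/3 + 7/3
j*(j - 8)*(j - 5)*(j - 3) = j^4 - 16*j^3 + 79*j^2 - 120*j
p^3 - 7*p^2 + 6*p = p*(p - 6)*(p - 1)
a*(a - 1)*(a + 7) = a^3 + 6*a^2 - 7*a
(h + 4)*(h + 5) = h^2 + 9*h + 20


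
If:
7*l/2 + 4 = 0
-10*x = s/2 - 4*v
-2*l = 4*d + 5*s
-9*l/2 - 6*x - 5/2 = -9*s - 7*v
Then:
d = 115*x/79 + 501/553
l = -8/7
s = -92*x/79 - 148/553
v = 186*x/79 - 37/1106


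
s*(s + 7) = s^2 + 7*s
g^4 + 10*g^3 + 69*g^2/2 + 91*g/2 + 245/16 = (g + 1/2)*(g + 5/2)*(g + 7/2)^2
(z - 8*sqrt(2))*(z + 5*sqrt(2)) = z^2 - 3*sqrt(2)*z - 80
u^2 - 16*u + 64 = (u - 8)^2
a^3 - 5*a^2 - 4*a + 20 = (a - 5)*(a - 2)*(a + 2)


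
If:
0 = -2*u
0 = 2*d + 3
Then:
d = -3/2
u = 0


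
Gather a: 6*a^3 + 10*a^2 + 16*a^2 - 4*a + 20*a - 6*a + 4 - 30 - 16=6*a^3 + 26*a^2 + 10*a - 42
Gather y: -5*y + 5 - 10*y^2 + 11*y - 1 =-10*y^2 + 6*y + 4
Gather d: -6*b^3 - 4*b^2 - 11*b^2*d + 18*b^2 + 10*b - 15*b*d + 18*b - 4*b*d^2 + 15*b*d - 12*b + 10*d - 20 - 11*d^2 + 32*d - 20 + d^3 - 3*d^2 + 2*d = -6*b^3 + 14*b^2 + 16*b + d^3 + d^2*(-4*b - 14) + d*(44 - 11*b^2) - 40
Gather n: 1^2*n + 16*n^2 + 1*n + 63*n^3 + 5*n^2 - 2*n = 63*n^3 + 21*n^2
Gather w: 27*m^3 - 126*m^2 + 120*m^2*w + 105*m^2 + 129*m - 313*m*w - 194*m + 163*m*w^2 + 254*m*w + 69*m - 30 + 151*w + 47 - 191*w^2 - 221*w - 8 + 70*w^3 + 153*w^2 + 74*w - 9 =27*m^3 - 21*m^2 + 4*m + 70*w^3 + w^2*(163*m - 38) + w*(120*m^2 - 59*m + 4)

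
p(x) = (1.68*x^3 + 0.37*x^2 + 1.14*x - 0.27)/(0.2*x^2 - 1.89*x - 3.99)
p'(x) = (1.89 - 0.4*x)*(1.68*x^3 + 0.37*x^2 + 1.14*x - 0.27)/(0.2*x^2 - 1.89*x - 3.99)^2 + (5.04*x^2 + 0.74*x + 1.14)/(0.2*x^2 - 1.89*x - 3.99)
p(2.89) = -6.00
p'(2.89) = -5.27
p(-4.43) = -17.35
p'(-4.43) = 4.00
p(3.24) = -8.04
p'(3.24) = -6.45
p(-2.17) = -17.25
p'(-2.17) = -23.09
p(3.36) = -8.84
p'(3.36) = -6.89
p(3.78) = -12.09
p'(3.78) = -8.62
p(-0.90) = 1.04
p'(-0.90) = -3.25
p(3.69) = -11.33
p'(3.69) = -8.23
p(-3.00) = -13.14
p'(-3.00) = 1.06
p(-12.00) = -60.30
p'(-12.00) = 6.62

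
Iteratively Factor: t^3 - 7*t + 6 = (t + 3)*(t^2 - 3*t + 2) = (t - 2)*(t + 3)*(t - 1)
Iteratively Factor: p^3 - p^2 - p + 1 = (p - 1)*(p^2 - 1) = (p - 1)^2*(p + 1)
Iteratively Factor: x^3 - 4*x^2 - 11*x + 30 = (x - 2)*(x^2 - 2*x - 15) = (x - 5)*(x - 2)*(x + 3)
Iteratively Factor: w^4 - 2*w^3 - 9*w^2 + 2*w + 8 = (w - 1)*(w^3 - w^2 - 10*w - 8) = (w - 1)*(w + 2)*(w^2 - 3*w - 4) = (w - 4)*(w - 1)*(w + 2)*(w + 1)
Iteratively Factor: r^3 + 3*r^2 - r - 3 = (r + 3)*(r^2 - 1) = (r - 1)*(r + 3)*(r + 1)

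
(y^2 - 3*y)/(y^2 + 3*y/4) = 4*(y - 3)/(4*y + 3)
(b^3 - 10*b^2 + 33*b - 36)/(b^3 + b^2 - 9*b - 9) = (b^2 - 7*b + 12)/(b^2 + 4*b + 3)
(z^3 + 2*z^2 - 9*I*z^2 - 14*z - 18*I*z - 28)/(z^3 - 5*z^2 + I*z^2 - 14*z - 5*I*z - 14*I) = (z^2 - 9*I*z - 14)/(z^2 + z*(-7 + I) - 7*I)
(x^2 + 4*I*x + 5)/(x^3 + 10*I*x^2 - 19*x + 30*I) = 1/(x + 6*I)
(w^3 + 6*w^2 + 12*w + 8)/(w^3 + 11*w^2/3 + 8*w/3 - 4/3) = 3*(w + 2)/(3*w - 1)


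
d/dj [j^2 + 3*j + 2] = 2*j + 3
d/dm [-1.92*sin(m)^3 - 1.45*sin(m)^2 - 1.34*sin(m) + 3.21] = (-2.9*sin(m) + 2.88*cos(2*m) - 4.22)*cos(m)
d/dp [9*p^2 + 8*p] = 18*p + 8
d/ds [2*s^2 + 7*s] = 4*s + 7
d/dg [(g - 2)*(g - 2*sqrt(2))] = 2*g - 2*sqrt(2) - 2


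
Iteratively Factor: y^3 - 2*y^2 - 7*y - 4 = (y + 1)*(y^2 - 3*y - 4) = (y + 1)^2*(y - 4)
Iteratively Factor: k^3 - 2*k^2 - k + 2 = (k + 1)*(k^2 - 3*k + 2) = (k - 2)*(k + 1)*(k - 1)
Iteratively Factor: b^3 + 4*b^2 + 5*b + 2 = (b + 2)*(b^2 + 2*b + 1) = (b + 1)*(b + 2)*(b + 1)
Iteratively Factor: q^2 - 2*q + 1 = (q - 1)*(q - 1)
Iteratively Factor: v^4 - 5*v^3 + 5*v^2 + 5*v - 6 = (v + 1)*(v^3 - 6*v^2 + 11*v - 6) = (v - 2)*(v + 1)*(v^2 - 4*v + 3) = (v - 3)*(v - 2)*(v + 1)*(v - 1)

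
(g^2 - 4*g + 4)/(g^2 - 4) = (g - 2)/(g + 2)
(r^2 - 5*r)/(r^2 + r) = (r - 5)/(r + 1)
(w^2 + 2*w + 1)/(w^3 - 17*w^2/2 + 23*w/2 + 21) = 2*(w + 1)/(2*w^2 - 19*w + 42)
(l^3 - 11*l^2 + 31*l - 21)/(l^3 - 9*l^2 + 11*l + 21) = (l - 1)/(l + 1)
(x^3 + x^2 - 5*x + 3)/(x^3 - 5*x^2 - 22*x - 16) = (-x^3 - x^2 + 5*x - 3)/(-x^3 + 5*x^2 + 22*x + 16)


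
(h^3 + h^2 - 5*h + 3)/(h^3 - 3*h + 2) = (h + 3)/(h + 2)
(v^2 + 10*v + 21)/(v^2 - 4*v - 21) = (v + 7)/(v - 7)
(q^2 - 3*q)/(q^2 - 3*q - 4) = q*(3 - q)/(-q^2 + 3*q + 4)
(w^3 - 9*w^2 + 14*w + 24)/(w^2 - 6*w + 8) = (w^2 - 5*w - 6)/(w - 2)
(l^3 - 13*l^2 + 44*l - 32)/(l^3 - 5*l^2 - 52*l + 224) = (l - 1)/(l + 7)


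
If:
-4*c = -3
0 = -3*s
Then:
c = 3/4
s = 0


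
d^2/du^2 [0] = 0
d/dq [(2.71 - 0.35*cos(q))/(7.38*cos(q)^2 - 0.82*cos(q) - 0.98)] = (-2.583*cos(q)^2 + 39.9996*cos(q) - 2.5652)*sin(q)/(54.4644*cos(q)^4 - 12.1032*cos(q)^3 - 13.7924*cos(q)^2 + 1.6072*cos(q) + 0.9604)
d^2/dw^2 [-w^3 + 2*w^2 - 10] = 4 - 6*w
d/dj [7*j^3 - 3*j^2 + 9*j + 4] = 21*j^2 - 6*j + 9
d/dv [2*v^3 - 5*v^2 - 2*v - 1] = 6*v^2 - 10*v - 2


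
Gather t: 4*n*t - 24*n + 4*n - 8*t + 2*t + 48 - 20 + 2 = -20*n + t*(4*n - 6) + 30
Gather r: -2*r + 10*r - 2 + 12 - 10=8*r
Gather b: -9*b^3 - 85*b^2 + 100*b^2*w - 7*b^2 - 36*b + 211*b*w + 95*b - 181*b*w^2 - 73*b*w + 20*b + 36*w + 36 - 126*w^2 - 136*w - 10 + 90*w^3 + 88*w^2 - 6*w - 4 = -9*b^3 + b^2*(100*w - 92) + b*(-181*w^2 + 138*w + 79) + 90*w^3 - 38*w^2 - 106*w + 22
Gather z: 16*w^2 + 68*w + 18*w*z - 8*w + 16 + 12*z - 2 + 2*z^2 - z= 16*w^2 + 60*w + 2*z^2 + z*(18*w + 11) + 14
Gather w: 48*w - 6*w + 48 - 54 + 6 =42*w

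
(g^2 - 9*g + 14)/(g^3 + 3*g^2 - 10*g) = (g - 7)/(g*(g + 5))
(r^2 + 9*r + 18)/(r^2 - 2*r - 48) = (r + 3)/(r - 8)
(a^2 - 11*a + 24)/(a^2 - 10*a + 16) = (a - 3)/(a - 2)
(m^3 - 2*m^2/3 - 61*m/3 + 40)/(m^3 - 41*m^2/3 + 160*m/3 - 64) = (m + 5)/(m - 8)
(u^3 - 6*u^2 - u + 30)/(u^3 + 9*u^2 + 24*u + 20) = (u^2 - 8*u + 15)/(u^2 + 7*u + 10)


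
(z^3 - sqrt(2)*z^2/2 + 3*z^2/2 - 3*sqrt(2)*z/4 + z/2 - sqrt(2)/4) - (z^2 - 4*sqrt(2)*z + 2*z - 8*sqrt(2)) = z^3 - sqrt(2)*z^2/2 + z^2/2 - 3*z/2 + 13*sqrt(2)*z/4 + 31*sqrt(2)/4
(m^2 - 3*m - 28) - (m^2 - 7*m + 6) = 4*m - 34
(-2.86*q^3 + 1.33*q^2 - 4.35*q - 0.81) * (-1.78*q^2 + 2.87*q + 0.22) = 5.0908*q^5 - 10.5756*q^4 + 10.9309*q^3 - 10.7501*q^2 - 3.2817*q - 0.1782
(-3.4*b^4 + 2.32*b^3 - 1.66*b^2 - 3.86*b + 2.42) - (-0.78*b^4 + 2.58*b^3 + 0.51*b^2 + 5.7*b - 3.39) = -2.62*b^4 - 0.26*b^3 - 2.17*b^2 - 9.56*b + 5.81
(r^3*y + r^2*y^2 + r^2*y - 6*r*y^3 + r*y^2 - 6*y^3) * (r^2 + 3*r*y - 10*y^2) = r^5*y + 4*r^4*y^2 + r^4*y - 13*r^3*y^3 + 4*r^3*y^2 - 28*r^2*y^4 - 13*r^2*y^3 + 60*r*y^5 - 28*r*y^4 + 60*y^5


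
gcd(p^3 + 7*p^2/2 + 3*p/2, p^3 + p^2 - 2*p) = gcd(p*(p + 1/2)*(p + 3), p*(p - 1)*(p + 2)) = p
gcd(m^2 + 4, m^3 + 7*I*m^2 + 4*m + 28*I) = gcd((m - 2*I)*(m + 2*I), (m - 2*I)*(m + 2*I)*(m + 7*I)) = m^2 + 4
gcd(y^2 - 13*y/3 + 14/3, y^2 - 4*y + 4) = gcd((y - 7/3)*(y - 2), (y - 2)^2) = y - 2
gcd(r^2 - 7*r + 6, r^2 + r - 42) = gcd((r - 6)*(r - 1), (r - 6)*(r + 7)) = r - 6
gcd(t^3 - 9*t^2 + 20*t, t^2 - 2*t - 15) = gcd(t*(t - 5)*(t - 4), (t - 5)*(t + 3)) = t - 5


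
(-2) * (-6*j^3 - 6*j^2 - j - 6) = 12*j^3 + 12*j^2 + 2*j + 12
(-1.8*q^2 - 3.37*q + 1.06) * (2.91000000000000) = -5.238*q^2 - 9.8067*q + 3.0846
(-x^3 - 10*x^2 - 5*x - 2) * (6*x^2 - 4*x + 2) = -6*x^5 - 56*x^4 + 8*x^3 - 12*x^2 - 2*x - 4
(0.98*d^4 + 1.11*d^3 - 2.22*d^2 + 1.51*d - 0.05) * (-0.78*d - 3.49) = -0.7644*d^5 - 4.286*d^4 - 2.1423*d^3 + 6.57*d^2 - 5.2309*d + 0.1745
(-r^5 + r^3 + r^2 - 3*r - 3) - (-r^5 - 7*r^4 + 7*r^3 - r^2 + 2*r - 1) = 7*r^4 - 6*r^3 + 2*r^2 - 5*r - 2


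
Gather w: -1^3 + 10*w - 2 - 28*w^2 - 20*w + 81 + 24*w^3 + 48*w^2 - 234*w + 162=24*w^3 + 20*w^2 - 244*w + 240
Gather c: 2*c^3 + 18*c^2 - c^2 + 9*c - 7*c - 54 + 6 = 2*c^3 + 17*c^2 + 2*c - 48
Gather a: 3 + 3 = 6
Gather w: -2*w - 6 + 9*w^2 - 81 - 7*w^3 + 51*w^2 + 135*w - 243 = -7*w^3 + 60*w^2 + 133*w - 330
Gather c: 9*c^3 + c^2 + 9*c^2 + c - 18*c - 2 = 9*c^3 + 10*c^2 - 17*c - 2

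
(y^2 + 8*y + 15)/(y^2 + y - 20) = (y + 3)/(y - 4)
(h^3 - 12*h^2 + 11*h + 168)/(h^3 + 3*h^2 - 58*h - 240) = (h^2 - 4*h - 21)/(h^2 + 11*h + 30)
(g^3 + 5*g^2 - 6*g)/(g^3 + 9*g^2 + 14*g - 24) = g/(g + 4)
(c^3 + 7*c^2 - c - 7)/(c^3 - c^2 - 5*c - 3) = (c^2 + 6*c - 7)/(c^2 - 2*c - 3)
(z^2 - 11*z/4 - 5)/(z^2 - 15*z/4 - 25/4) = (z - 4)/(z - 5)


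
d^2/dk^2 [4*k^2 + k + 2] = 8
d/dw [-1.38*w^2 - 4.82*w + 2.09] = -2.76*w - 4.82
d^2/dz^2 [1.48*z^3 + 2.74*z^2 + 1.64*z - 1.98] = 8.88*z + 5.48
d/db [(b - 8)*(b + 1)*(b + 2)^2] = 4*b^3 - 9*b^2 - 64*b - 60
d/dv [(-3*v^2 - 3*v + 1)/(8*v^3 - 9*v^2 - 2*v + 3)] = (24*v^4 + 48*v^3 - 45*v^2 - 7)/(64*v^6 - 144*v^5 + 49*v^4 + 84*v^3 - 50*v^2 - 12*v + 9)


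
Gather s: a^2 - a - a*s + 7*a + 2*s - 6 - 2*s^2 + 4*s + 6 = a^2 + 6*a - 2*s^2 + s*(6 - a)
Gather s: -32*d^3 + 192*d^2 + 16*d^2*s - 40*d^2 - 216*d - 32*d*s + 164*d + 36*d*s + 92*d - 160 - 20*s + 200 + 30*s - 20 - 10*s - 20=-32*d^3 + 152*d^2 + 40*d + s*(16*d^2 + 4*d)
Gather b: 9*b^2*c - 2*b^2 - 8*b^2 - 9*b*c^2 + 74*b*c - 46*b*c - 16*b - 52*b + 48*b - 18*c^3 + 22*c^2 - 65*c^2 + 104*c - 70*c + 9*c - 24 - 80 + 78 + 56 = b^2*(9*c - 10) + b*(-9*c^2 + 28*c - 20) - 18*c^3 - 43*c^2 + 43*c + 30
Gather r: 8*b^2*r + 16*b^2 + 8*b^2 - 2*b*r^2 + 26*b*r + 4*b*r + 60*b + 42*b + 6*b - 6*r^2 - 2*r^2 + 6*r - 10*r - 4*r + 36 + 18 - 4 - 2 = 24*b^2 + 108*b + r^2*(-2*b - 8) + r*(8*b^2 + 30*b - 8) + 48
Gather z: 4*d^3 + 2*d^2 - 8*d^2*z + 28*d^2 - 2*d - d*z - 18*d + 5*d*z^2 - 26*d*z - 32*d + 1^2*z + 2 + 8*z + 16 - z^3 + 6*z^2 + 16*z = 4*d^3 + 30*d^2 - 52*d - z^3 + z^2*(5*d + 6) + z*(-8*d^2 - 27*d + 25) + 18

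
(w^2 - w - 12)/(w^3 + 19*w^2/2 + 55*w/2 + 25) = 2*(w^2 - w - 12)/(2*w^3 + 19*w^2 + 55*w + 50)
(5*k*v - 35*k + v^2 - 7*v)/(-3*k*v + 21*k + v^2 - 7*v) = (5*k + v)/(-3*k + v)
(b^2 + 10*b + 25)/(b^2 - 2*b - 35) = (b + 5)/(b - 7)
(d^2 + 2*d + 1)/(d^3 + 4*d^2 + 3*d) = (d + 1)/(d*(d + 3))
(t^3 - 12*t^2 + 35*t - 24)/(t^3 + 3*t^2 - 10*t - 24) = (t^2 - 9*t + 8)/(t^2 + 6*t + 8)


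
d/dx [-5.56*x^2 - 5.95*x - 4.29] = -11.12*x - 5.95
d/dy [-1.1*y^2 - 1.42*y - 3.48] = -2.2*y - 1.42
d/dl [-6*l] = -6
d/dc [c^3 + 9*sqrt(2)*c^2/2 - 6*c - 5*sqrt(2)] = 3*c^2 + 9*sqrt(2)*c - 6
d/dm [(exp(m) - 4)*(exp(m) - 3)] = (2*exp(m) - 7)*exp(m)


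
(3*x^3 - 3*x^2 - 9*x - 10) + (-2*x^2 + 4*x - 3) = 3*x^3 - 5*x^2 - 5*x - 13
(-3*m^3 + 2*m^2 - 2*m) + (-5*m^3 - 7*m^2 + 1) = -8*m^3 - 5*m^2 - 2*m + 1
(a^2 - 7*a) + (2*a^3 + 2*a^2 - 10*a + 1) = 2*a^3 + 3*a^2 - 17*a + 1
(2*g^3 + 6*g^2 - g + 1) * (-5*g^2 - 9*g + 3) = -10*g^5 - 48*g^4 - 43*g^3 + 22*g^2 - 12*g + 3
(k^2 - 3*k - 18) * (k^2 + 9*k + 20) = k^4 + 6*k^3 - 25*k^2 - 222*k - 360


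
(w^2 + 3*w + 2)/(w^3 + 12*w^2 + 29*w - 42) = (w^2 + 3*w + 2)/(w^3 + 12*w^2 + 29*w - 42)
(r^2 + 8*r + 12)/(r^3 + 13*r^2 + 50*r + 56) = (r + 6)/(r^2 + 11*r + 28)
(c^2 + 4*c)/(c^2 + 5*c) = (c + 4)/(c + 5)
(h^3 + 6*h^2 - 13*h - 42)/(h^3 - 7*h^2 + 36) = (h + 7)/(h - 6)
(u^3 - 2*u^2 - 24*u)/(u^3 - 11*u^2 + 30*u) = (u + 4)/(u - 5)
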